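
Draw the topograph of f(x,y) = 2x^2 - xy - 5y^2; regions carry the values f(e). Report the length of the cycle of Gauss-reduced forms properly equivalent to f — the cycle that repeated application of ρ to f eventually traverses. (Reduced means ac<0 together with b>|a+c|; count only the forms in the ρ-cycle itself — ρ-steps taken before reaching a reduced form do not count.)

D = 41, ⌊√D⌋ = 6
descent: ρ → (-5,1,2)
descent: ρ → (2,3,-4)  [lands on river]
river: ρ → (-4,5,1)
river: ρ → (1,5,-4)
river: ρ → (-4,3,2)
river: ρ → (2,5,-2)
river: ρ → (-2,3,4)
river: ρ → (4,5,-1)
river: ρ → (-1,5,4)
river: ρ → (4,3,-2)
river: ρ → (-2,5,2)
ρ-cycle length = 10 (tail of 2 descent steps not counted)

10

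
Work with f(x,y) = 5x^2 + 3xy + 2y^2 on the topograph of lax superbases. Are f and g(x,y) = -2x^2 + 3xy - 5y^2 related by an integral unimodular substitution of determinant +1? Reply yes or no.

D₁ = -31, D₂ = -31
f: flip: (5,3,2)→(2,-3,5)
f: translate: b→1 (≡-3 mod 4), so (2,-3,5)→(2,1,4)
f: reduced (well bottom): (2,1,4) with a≤c, −a<b≤a
g is negative-definite; reduce −g:
−g: translate: b→1 (≡-3 mod 4), so (2,-3,5)→(2,1,4)
−g: reduced (well bottom): (2,1,4) with a≤c, −a<b≤a
flip sign back: reduced form of g is (-2,-1,-4)
reduced forms (2, 1, 4) vs (-2, -1, -4) ⇒ inequivalent

no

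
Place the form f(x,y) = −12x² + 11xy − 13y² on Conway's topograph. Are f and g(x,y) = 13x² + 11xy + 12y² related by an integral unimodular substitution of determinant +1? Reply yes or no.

D₁ = -503, D₂ = -503
f is negative-definite; reduce −f:
−f: reduced (well bottom): (12,-11,13) with a≤c, −a<b≤a
flip sign back: reduced form of f is (-12,11,-13)
g: flip: (13,11,12)→(12,-11,13)
g: reduced (well bottom): (12,-11,13) with a≤c, −a<b≤a
reduced forms (-12, 11, -13) vs (12, -11, 13) ⇒ inequivalent

no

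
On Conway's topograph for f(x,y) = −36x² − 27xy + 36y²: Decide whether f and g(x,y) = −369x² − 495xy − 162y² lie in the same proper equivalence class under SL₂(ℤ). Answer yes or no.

D₁ = 5913, D₂ = 5913
river cycle of f (length 18): (36, 27, -36), (-36, 45, 27), (27, 63, -18), (-18, 45, 54), (54, 63, -9), (-9, 63, 54), (54, 45, -18), (-18, 63, 27), (27, 45, -36), (-36, 27, 36), … (8 more)
river cycle of g (length 18): (-27, 45, 36), (36, 27, -36), (-36, 45, 27), (27, 63, -18), (-18, 45, 54), (54, 63, -9), (-9, 63, 54), (54, 45, -18), (-18, 63, 27), (27, 45, -36), … (8 more)
cycles coincide ⇒ equivalent

yes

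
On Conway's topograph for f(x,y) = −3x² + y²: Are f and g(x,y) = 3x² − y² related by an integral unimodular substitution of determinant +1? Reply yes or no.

D₁ = 12, D₂ = 12
river cycle of f (length 2): (1, 2, -2), (-2, 2, 1)
river cycle of g (length 2): (-1, 2, 2), (2, 2, -1)
cycles differ ⇒ inequivalent

no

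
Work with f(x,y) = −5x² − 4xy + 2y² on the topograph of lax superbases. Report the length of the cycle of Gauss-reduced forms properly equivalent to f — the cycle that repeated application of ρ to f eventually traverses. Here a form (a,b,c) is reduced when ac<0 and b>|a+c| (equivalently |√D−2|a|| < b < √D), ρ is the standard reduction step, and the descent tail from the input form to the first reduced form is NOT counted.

D = 56, ⌊√D⌋ = 7
descent: ρ → (2,4,-5)  [lands on river]
river: ρ → (-5,6,1)
river: ρ → (1,6,-5)
river: ρ → (-5,4,2)
ρ-cycle length = 4 (tail of 1 descent step not counted)

4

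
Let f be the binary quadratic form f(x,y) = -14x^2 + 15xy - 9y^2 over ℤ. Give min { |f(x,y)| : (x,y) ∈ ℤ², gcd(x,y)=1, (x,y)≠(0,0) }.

translate: b→13 (≡-15 mod 28), so (14,-15,9)→(14,13,8)
flip: (14,13,8)→(8,-13,14)
translate: b→3 (≡-13 mod 16), so (8,-13,14)→(8,3,9)
reduced (well bottom): (8,3,9) with a≤c, −a<b≤a
well minimum |f| = |-8| = 8 (negative-definite)

8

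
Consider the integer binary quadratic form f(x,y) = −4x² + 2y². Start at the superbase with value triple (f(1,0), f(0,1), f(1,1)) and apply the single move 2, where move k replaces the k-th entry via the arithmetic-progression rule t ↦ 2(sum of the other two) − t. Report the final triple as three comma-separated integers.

start (-4,2,-2) = (f(1,0),f(0,1),f(1,1))
replace slot 2: 2·((-4)+(-2)) − 2 = -14 → (-4,-14,-2)

-4,-14,-2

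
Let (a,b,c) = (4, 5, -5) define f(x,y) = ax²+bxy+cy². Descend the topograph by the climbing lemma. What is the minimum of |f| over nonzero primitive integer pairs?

river: ρ → (-5,5,4)
river: ρ → (4,3,-6)
river: ρ → (-6,9,1)
river: ρ → (1,9,-6)
river: ρ → (-6,3,4)
river: ρ → (4,5,-5)
closes: descent 0, river 6
min |a| on river = 1

1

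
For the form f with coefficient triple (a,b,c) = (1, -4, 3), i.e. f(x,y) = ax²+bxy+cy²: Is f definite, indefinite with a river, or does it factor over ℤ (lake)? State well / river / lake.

D = b²−4ac = (-4)² − 4·1·3 = 4
D = 2² is a perfect square ⇒ form factors over ℤ ⇒ lakes

lake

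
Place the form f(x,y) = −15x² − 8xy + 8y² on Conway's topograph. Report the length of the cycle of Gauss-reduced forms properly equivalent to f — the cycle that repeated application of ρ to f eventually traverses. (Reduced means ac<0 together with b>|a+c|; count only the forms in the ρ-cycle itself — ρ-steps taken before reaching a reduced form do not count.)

D = 544, ⌊√D⌋ = 23
descent: ρ → (8,8,-15)  [lands on river]
river: ρ → (-15,22,1)
river: ρ → (1,22,-15)
river: ρ → (-15,8,8)
ρ-cycle length = 4 (tail of 1 descent step not counted)

4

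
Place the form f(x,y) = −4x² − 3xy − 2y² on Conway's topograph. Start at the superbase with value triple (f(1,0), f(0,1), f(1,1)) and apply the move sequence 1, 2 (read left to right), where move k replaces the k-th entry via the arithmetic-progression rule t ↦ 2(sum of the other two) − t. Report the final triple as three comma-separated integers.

start (-4,-2,-9) = (f(1,0),f(0,1),f(1,1))
replace slot 1: 2·((-2)+(-9)) − (-4) = -18 → (-18,-2,-9)
replace slot 2: 2·((-18)+(-9)) − (-2) = -52 → (-18,-52,-9)

-18,-52,-9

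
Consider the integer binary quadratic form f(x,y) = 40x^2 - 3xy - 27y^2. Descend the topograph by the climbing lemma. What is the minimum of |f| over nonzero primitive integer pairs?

descent: ρ → (-27,57,10)  [lands on river]
river: ρ → (10,63,-9)
river: ρ → (-9,63,10)
river: ρ → (10,57,-27)
river: ρ → (-27,51,16)
river: ρ → (16,45,-36)
river: ρ → (-36,27,25)
river: ρ → (25,23,-38)
river: ρ → (-38,53,10)
river: ρ → (10,47,-53)
river: ρ → (-53,59,4)
river: ρ → (4,61,-38)
river: ρ → (-38,15,27)
river: ρ → (27,39,-26)
river: ρ → (-26,65,1)
river: ρ → (1,65,-26)
river: ρ → (-26,39,27)
river: ρ → (27,15,-38)
river: ρ → (-38,61,4)
river: ρ → (4,59,-53)
river: ρ → (-53,47,10)
river: ρ → (10,53,-38)
river: ρ → (-38,23,25)
river: ρ → (25,27,-36)
river: ρ → (-36,45,16)
river: ρ → (16,51,-27)
closes: descent 1, river 26
min |a| on river = 1

1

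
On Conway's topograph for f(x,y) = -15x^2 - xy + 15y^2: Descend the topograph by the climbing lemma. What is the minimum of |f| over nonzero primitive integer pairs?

descent: ρ → (15,1,-15)  [lands on river]
river: ρ → (-15,29,1)
river: ρ → (1,29,-15)
river: ρ → (-15,1,15)
river: ρ → (15,29,-1)
river: ρ → (-1,29,15)
closes: descent 1, river 6
min |a| on river = 1

1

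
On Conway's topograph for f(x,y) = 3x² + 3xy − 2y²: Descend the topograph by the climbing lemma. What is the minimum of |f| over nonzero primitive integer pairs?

river: ρ → (-2,5,1)
river: ρ → (1,5,-2)
river: ρ → (-2,3,3)
river: ρ → (3,3,-2)
closes: descent 0, river 4
min |a| on river = 1

1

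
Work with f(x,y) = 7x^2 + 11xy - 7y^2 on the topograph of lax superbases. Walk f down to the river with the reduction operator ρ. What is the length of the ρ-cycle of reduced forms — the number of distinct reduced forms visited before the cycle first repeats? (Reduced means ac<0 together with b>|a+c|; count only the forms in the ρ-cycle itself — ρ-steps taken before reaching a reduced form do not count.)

D = 317, ⌊√D⌋ = 17
river: ρ → (-7,17,1)
river: ρ → (1,17,-7)
river: ρ → (-7,11,7)
river: ρ → (7,17,-1)
river: ρ → (-1,17,7)
river: ρ → (7,11,-7)
ρ-cycle length = 6 (tail of 0 descent steps not counted)

6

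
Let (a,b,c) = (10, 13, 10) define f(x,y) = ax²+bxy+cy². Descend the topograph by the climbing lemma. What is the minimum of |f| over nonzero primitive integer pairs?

translate: b→-7 (≡13 mod 20), so (10,13,10)→(10,-7,7)
flip: (10,-7,7)→(7,7,10)
reduced (well bottom): (7,7,10) with a≤c, −a<b≤a
well minimum = a = 7

7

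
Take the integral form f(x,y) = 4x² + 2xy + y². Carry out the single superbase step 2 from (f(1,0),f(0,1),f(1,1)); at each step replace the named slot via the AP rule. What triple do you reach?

start (4,1,7) = (f(1,0),f(0,1),f(1,1))
replace slot 2: 2·(4+7) − 1 = 21 → (4,21,7)

4,21,7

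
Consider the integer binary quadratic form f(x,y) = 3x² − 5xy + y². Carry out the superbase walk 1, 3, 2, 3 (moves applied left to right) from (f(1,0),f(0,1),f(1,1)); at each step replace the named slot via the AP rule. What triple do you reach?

start (3,1,-1) = (f(1,0),f(0,1),f(1,1))
replace slot 1: 2·(1+(-1)) − 3 = -3 → (-3,1,-1)
replace slot 3: 2·((-3)+1) − (-1) = -3 → (-3,1,-3)
replace slot 2: 2·((-3)+(-3)) − 1 = -13 → (-3,-13,-3)
replace slot 3: 2·((-3)+(-13)) − (-3) = -29 → (-3,-13,-29)

-3,-13,-29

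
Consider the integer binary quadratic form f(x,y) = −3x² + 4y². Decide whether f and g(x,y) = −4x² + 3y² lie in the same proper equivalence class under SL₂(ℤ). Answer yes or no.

D₁ = 48, D₂ = 48
river cycle of f (length 2): (-3, 6, 1), (1, 6, -3)
river cycle of g (length 2): (3, 6, -1), (-1, 6, 3)
cycles differ ⇒ inequivalent

no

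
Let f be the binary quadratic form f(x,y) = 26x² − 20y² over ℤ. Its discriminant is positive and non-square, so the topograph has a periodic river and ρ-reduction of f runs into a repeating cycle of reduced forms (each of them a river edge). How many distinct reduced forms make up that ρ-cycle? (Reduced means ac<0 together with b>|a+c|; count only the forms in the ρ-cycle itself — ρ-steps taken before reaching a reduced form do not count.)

D = 2080, ⌊√D⌋ = 45
descent: ρ → (-20,40,6)  [lands on river]
river: ρ → (6,44,-6)
river: ρ → (-6,40,20)
river: ρ → (20,40,-6)
river: ρ → (-6,44,6)
river: ρ → (6,40,-20)
ρ-cycle length = 6 (tail of 1 descent step not counted)

6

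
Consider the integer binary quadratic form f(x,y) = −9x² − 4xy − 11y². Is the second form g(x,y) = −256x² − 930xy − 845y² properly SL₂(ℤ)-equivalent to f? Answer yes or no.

D₁ = -380, D₂ = -380
f is negative-definite; reduce −f:
−f: reduced (well bottom): (9,4,11) with a≤c, −a<b≤a
flip sign back: reduced form of f is (-9,-4,-11)
g is negative-definite; reduce −g:
−g: translate: b→-94 (≡930 mod 512), so (256,930,845)→(256,-94,9)
−g: flip: (256,-94,9)→(9,94,256)
−g: translate: b→4 (≡94 mod 18), so (9,94,256)→(9,4,11)
−g: reduced (well bottom): (9,4,11) with a≤c, −a<b≤a
flip sign back: reduced form of g is (-9,-4,-11)
reduced forms (-9, -4, -11) vs (-9, -4, -11) ⇒ equivalent

yes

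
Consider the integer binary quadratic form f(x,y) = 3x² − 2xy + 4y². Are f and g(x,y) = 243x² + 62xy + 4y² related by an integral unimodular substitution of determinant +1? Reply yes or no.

D₁ = -44, D₂ = -44
f: reduced (well bottom): (3,-2,4) with a≤c, −a<b≤a
g: flip: (243,62,4)→(4,-62,243)
g: translate: b→2 (≡-62 mod 8), so (4,-62,243)→(4,2,3)
g: flip: (4,2,3)→(3,-2,4)
g: reduced (well bottom): (3,-2,4) with a≤c, −a<b≤a
reduced forms (3, -2, 4) vs (3, -2, 4) ⇒ equivalent

yes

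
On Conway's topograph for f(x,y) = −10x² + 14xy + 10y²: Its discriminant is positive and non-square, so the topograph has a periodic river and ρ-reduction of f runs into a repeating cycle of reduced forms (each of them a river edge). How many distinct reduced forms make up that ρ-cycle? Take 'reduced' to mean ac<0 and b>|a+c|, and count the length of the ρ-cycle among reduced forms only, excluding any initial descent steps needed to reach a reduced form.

D = 596, ⌊√D⌋ = 24
river: ρ → (10,6,-14)
river: ρ → (-14,22,2)
river: ρ → (2,22,-14)
river: ρ → (-14,6,10)
river: ρ → (10,14,-10)
river: ρ → (-10,6,14)
river: ρ → (14,22,-2)
river: ρ → (-2,22,14)
river: ρ → (14,6,-10)
river: ρ → (-10,14,10)
ρ-cycle length = 10 (tail of 0 descent steps not counted)

10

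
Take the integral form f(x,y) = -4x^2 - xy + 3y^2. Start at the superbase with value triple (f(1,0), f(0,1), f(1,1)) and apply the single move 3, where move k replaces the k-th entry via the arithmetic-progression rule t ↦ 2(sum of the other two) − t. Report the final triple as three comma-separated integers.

start (-4,3,-2) = (f(1,0),f(0,1),f(1,1))
replace slot 3: 2·((-4)+3) − (-2) = 0 → (-4,3,0)

-4,3,0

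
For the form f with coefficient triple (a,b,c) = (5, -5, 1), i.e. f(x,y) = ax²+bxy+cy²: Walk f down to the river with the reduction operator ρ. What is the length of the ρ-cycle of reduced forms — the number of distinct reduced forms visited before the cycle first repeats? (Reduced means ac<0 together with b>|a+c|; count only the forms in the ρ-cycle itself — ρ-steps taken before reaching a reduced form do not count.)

D = 5, ⌊√D⌋ = 2
descent: ρ → (1,1,-1)  [lands on river]
river: ρ → (-1,1,1)
ρ-cycle length = 2 (tail of 1 descent step not counted)

2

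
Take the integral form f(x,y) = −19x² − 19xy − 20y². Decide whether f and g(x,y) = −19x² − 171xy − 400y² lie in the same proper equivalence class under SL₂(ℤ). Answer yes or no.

D₁ = -1159, D₂ = -1159
f is negative-definite; reduce −f:
−f: reduced (well bottom): (19,19,20) with a≤c, −a<b≤a
flip sign back: reduced form of f is (-19,-19,-20)
g is negative-definite; reduce −g:
−g: translate: b→19 (≡171 mod 38), so (19,171,400)→(19,19,20)
−g: reduced (well bottom): (19,19,20) with a≤c, −a<b≤a
flip sign back: reduced form of g is (-19,-19,-20)
reduced forms (-19, -19, -20) vs (-19, -19, -20) ⇒ equivalent

yes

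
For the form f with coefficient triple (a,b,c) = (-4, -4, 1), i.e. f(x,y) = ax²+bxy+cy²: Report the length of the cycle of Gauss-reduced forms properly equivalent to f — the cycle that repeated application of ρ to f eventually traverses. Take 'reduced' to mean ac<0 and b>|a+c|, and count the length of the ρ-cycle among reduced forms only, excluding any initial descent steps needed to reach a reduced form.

D = 32, ⌊√D⌋ = 5
descent: ρ → (1,4,-4)  [lands on river]
river: ρ → (-4,4,1)
ρ-cycle length = 2 (tail of 1 descent step not counted)

2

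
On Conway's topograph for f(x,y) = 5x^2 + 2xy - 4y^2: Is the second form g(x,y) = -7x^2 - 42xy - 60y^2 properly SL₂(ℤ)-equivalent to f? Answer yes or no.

D₁ = 84, D₂ = 84
river cycle of f (length 6): (-4, 6, 3), (3, 6, -4), (-4, 2, 5), (5, 8, -1), (-1, 8, 5), (5, 2, -4)
river cycle of g (length 6): (3, 6, -4), (-4, 2, 5), (5, 8, -1), (-1, 8, 5), (5, 2, -4), (-4, 6, 3)
cycles coincide ⇒ equivalent

yes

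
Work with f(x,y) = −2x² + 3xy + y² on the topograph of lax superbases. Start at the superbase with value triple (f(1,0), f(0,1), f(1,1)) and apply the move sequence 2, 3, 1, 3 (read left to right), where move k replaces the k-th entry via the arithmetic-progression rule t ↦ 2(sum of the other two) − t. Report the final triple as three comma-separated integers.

start (-2,1,2) = (f(1,0),f(0,1),f(1,1))
replace slot 2: 2·((-2)+2) − 1 = -1 → (-2,-1,2)
replace slot 3: 2·((-2)+(-1)) − 2 = -8 → (-2,-1,-8)
replace slot 1: 2·((-1)+(-8)) − (-2) = -16 → (-16,-1,-8)
replace slot 3: 2·((-16)+(-1)) − (-8) = -26 → (-16,-1,-26)

-16,-1,-26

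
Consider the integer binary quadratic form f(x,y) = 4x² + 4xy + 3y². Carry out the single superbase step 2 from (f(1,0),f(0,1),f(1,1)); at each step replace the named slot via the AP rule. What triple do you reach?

start (4,3,11) = (f(1,0),f(0,1),f(1,1))
replace slot 2: 2·(4+11) − 3 = 27 → (4,27,11)

4,27,11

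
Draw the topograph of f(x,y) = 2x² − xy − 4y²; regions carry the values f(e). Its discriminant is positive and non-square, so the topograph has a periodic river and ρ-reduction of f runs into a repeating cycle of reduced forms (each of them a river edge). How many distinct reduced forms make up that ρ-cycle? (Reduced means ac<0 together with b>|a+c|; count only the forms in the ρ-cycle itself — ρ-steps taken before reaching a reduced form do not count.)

D = 33, ⌊√D⌋ = 5
descent: ρ → (-4,1,2)
descent: ρ → (2,3,-3)  [lands on river]
river: ρ → (-3,3,2)
river: ρ → (2,5,-1)
river: ρ → (-1,5,2)
ρ-cycle length = 4 (tail of 2 descent steps not counted)

4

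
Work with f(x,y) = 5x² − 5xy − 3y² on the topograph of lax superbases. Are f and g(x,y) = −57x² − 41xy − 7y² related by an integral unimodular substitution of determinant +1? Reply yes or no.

D₁ = 85, D₂ = 85
river cycle of f (length 6): (-3, 5, 5), (5, 5, -3), (-3, 7, 3), (3, 5, -5), (-5, 5, 3), (3, 7, -3)
river cycle of g (length 6): (3, 7, -3), (-3, 5, 5), (5, 5, -3), (-3, 7, 3), (3, 5, -5), (-5, 5, 3)
cycles coincide ⇒ equivalent

yes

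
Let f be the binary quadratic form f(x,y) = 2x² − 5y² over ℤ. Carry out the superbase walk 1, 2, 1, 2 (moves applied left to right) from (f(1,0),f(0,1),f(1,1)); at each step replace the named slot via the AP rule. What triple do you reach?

start (2,-5,-3) = (f(1,0),f(0,1),f(1,1))
replace slot 1: 2·((-5)+(-3)) − 2 = -18 → (-18,-5,-3)
replace slot 2: 2·((-18)+(-3)) − (-5) = -37 → (-18,-37,-3)
replace slot 1: 2·((-37)+(-3)) − (-18) = -62 → (-62,-37,-3)
replace slot 2: 2·((-62)+(-3)) − (-37) = -93 → (-62,-93,-3)

-62,-93,-3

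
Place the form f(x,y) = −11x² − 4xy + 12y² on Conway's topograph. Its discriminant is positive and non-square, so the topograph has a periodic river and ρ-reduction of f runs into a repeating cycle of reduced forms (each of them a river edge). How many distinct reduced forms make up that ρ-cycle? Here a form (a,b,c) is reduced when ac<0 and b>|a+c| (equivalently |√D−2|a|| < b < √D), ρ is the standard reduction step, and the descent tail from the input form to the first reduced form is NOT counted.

D = 544, ⌊√D⌋ = 23
descent: ρ → (12,4,-11)  [lands on river]
river: ρ → (-11,18,5)
river: ρ → (5,22,-3)
river: ρ → (-3,20,12)
ρ-cycle length = 4 (tail of 1 descent step not counted)

4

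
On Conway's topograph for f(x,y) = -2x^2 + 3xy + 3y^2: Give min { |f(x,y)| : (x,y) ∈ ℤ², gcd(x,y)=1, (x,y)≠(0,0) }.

river: ρ → (3,3,-2)
river: ρ → (-2,5,1)
river: ρ → (1,5,-2)
river: ρ → (-2,3,3)
closes: descent 0, river 4
min |a| on river = 1

1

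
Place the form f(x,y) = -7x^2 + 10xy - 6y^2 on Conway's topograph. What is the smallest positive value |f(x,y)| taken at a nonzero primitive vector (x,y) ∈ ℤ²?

translate: b→4 (≡-10 mod 14), so (7,-10,6)→(7,4,3)
flip: (7,4,3)→(3,-4,7)
translate: b→2 (≡-4 mod 6), so (3,-4,7)→(3,2,6)
reduced (well bottom): (3,2,6) with a≤c, −a<b≤a
well minimum |f| = |-3| = 3 (negative-definite)

3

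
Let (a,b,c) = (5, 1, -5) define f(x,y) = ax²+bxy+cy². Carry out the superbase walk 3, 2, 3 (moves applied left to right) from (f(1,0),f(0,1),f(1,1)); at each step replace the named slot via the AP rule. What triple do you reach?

start (5,-5,1) = (f(1,0),f(0,1),f(1,1))
replace slot 3: 2·(5+(-5)) − 1 = -1 → (5,-5,-1)
replace slot 2: 2·(5+(-1)) − (-5) = 13 → (5,13,-1)
replace slot 3: 2·(5+13) − (-1) = 37 → (5,13,37)

5,13,37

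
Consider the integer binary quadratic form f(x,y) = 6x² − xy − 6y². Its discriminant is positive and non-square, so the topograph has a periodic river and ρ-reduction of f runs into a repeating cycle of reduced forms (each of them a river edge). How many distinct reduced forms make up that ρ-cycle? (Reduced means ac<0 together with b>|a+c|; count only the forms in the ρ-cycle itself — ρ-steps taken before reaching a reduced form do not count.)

D = 145, ⌊√D⌋ = 12
descent: ρ → (-6,1,6)  [lands on river]
river: ρ → (6,11,-1)
river: ρ → (-1,11,6)
river: ρ → (6,1,-6)
river: ρ → (-6,11,1)
river: ρ → (1,11,-6)
ρ-cycle length = 6 (tail of 1 descent step not counted)

6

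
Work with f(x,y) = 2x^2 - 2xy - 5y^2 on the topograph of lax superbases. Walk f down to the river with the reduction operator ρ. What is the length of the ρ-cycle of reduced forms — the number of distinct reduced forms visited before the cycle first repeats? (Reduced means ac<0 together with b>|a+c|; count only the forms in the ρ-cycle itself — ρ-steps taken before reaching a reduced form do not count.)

D = 44, ⌊√D⌋ = 6
descent: ρ → (-5,2,2)
descent: ρ → (2,6,-1)  [lands on river]
river: ρ → (-1,6,2)
ρ-cycle length = 2 (tail of 2 descent steps not counted)

2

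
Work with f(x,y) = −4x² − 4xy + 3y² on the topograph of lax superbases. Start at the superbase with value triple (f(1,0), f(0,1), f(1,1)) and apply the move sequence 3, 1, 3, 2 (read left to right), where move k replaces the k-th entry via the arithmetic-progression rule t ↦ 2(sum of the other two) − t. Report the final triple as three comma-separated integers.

start (-4,3,-5) = (f(1,0),f(0,1),f(1,1))
replace slot 3: 2·((-4)+3) − (-5) = 3 → (-4,3,3)
replace slot 1: 2·(3+3) − (-4) = 16 → (16,3,3)
replace slot 3: 2·(16+3) − 3 = 35 → (16,3,35)
replace slot 2: 2·(16+35) − 3 = 99 → (16,99,35)

16,99,35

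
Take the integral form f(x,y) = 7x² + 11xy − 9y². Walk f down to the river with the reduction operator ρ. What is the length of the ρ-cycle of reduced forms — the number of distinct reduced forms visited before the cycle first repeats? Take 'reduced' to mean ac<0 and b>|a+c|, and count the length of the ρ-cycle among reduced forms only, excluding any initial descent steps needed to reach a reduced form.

D = 373, ⌊√D⌋ = 19
river: ρ → (-9,7,9)
river: ρ → (9,11,-7)
river: ρ → (-7,17,3)
river: ρ → (3,19,-1)
river: ρ → (-1,19,3)
river: ρ → (3,17,-7)
river: ρ → (-7,11,9)
river: ρ → (9,7,-9)
river: ρ → (-9,11,7)
river: ρ → (7,17,-3)
river: ρ → (-3,19,1)
river: ρ → (1,19,-3)
river: ρ → (-3,17,7)
river: ρ → (7,11,-9)
ρ-cycle length = 14 (tail of 0 descent steps not counted)

14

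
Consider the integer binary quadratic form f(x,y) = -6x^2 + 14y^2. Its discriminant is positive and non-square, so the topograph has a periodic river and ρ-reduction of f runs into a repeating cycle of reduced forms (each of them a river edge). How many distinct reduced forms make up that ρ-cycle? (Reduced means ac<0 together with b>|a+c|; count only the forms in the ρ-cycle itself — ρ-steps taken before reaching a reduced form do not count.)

D = 336, ⌊√D⌋ = 18
descent: ρ → (14,0,-6)
descent: ρ → (-6,12,8)  [lands on river]
river: ρ → (8,4,-10)
river: ρ → (-10,16,2)
river: ρ → (2,16,-10)
river: ρ → (-10,4,8)
river: ρ → (8,12,-6)
ρ-cycle length = 6 (tail of 2 descent steps not counted)

6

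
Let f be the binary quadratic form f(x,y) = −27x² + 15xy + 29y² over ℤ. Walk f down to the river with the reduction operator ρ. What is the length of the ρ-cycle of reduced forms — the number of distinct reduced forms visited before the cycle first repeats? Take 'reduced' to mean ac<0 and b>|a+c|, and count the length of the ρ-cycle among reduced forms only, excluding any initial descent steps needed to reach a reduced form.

D = 3357, ⌊√D⌋ = 57
river: ρ → (29,43,-13)
river: ρ → (-13,35,41)
river: ρ → (41,47,-7)
river: ρ → (-7,51,27)
river: ρ → (27,57,-1)
river: ρ → (-1,57,27)
river: ρ → (27,51,-7)
river: ρ → (-7,47,41)
river: ρ → (41,35,-13)
river: ρ → (-13,43,29)
river: ρ → (29,15,-27)
river: ρ → (-27,39,17)
river: ρ → (17,29,-37)
river: ρ → (-37,45,9)
river: ρ → (9,45,-37)
river: ρ → (-37,29,17)
river: ρ → (17,39,-27)
river: ρ → (-27,15,29)
ρ-cycle length = 18 (tail of 0 descent steps not counted)

18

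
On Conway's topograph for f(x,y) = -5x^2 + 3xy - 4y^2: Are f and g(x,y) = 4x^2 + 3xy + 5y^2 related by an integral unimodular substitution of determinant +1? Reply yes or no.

D₁ = -71, D₂ = -71
f is negative-definite; reduce −f:
−f: flip: (5,-3,4)→(4,3,5)
−f: reduced (well bottom): (4,3,5) with a≤c, −a<b≤a
flip sign back: reduced form of f is (-4,-3,-5)
g: reduced (well bottom): (4,3,5) with a≤c, −a<b≤a
reduced forms (-4, -3, -5) vs (4, 3, 5) ⇒ inequivalent

no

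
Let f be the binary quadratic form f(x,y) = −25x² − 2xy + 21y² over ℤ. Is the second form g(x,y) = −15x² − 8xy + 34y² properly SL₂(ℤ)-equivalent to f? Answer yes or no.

D₁ = 2104, D₂ = 2104
river cycle of f (length 40): (21, 44, -2), (-2, 44, 21), (21, 40, -6), (-6, 44, 7), (7, 40, -18), (-18, 32, 15), (15, 28, -22), (-22, 16, 21), (21, 26, -17), (-17, 42, 5), … (30 more)
river cycle of g (length 40): (-15, 22, 27), (27, 32, -10), (-10, 28, 33), (33, 38, -5), (-5, 42, 17), (17, 26, -21), (-21, 16, 22), (22, 28, -15), (-15, 32, 18), (18, 40, -7), … (30 more)
cycles differ ⇒ inequivalent

no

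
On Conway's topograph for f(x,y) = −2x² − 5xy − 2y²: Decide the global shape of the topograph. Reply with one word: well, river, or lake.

D = b²−4ac = (-5)² − 4·(-2)·(-2) = 9
D = 3² is a perfect square ⇒ form factors over ℤ ⇒ lakes

lake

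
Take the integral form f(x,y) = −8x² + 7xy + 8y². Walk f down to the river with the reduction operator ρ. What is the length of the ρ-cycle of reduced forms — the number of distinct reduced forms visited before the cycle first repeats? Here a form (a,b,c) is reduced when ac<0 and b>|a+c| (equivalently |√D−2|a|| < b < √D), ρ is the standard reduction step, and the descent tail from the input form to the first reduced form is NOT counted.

D = 305, ⌊√D⌋ = 17
river: ρ → (8,9,-7)
river: ρ → (-7,5,10)
river: ρ → (10,15,-2)
river: ρ → (-2,17,2)
river: ρ → (2,15,-10)
river: ρ → (-10,5,7)
river: ρ → (7,9,-8)
river: ρ → (-8,7,8)
ρ-cycle length = 8 (tail of 0 descent steps not counted)

8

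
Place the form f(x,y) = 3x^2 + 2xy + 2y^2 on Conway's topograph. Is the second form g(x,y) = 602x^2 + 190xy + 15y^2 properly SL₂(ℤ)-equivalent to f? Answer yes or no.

D₁ = -20, D₂ = -20
f: flip: (3,2,2)→(2,-2,3)
f: translate: b→2 (≡-2 mod 4), so (2,-2,3)→(2,2,3)
f: reduced (well bottom): (2,2,3) with a≤c, −a<b≤a
g: flip: (602,190,15)→(15,-190,602)
g: translate: b→-10 (≡-190 mod 30), so (15,-190,602)→(15,-10,2)
g: flip: (15,-10,2)→(2,10,15)
g: translate: b→2 (≡10 mod 4), so (2,10,15)→(2,2,3)
g: reduced (well bottom): (2,2,3) with a≤c, −a<b≤a
reduced forms (2, 2, 3) vs (2, 2, 3) ⇒ equivalent

yes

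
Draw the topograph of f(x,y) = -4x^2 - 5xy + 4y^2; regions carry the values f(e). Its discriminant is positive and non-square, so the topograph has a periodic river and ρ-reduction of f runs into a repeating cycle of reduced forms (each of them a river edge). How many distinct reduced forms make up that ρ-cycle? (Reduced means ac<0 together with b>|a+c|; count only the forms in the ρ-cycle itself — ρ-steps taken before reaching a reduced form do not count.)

D = 89, ⌊√D⌋ = 9
descent: ρ → (4,5,-4)  [lands on river]
river: ρ → (-4,3,5)
river: ρ → (5,7,-2)
river: ρ → (-2,9,1)
river: ρ → (1,9,-2)
river: ρ → (-2,7,5)
river: ρ → (5,3,-4)
river: ρ → (-4,5,4)
river: ρ → (4,3,-5)
river: ρ → (-5,7,2)
river: ρ → (2,9,-1)
river: ρ → (-1,9,2)
river: ρ → (2,7,-5)
river: ρ → (-5,3,4)
ρ-cycle length = 14 (tail of 1 descent step not counted)

14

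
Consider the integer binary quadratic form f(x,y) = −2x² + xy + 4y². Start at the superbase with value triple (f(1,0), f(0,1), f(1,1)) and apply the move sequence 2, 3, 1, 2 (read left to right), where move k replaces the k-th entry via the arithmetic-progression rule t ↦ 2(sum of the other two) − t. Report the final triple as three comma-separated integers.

start (-2,4,3) = (f(1,0),f(0,1),f(1,1))
replace slot 2: 2·((-2)+3) − 4 = -2 → (-2,-2,3)
replace slot 3: 2·((-2)+(-2)) − 3 = -11 → (-2,-2,-11)
replace slot 1: 2·((-2)+(-11)) − (-2) = -24 → (-24,-2,-11)
replace slot 2: 2·((-24)+(-11)) − (-2) = -68 → (-24,-68,-11)

-24,-68,-11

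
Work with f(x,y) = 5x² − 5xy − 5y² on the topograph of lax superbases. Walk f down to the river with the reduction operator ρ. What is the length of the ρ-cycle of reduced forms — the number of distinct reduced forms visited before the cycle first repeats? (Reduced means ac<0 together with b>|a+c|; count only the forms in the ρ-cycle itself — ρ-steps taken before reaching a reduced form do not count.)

D = 125, ⌊√D⌋ = 11
descent: ρ → (-5,5,5)  [lands on river]
river: ρ → (5,5,-5)
ρ-cycle length = 2 (tail of 1 descent step not counted)

2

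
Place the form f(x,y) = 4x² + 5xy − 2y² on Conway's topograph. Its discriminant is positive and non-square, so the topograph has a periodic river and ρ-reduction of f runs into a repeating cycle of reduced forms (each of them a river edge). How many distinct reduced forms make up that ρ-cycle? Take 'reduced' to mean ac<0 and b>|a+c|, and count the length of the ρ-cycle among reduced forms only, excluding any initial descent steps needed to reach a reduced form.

D = 57, ⌊√D⌋ = 7
river: ρ → (-2,7,1)
river: ρ → (1,7,-2)
river: ρ → (-2,5,4)
river: ρ → (4,3,-3)
river: ρ → (-3,3,4)
river: ρ → (4,5,-2)
ρ-cycle length = 6 (tail of 0 descent steps not counted)

6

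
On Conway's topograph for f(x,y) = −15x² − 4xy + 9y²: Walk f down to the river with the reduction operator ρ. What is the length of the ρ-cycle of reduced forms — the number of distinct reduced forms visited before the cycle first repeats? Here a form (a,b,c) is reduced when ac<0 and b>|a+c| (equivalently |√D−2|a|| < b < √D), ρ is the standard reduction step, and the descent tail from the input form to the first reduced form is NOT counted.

D = 556, ⌊√D⌋ = 23
descent: ρ → (9,22,-2)  [lands on river]
river: ρ → (-2,22,9)
river: ρ → (9,14,-10)
river: ρ → (-10,6,13)
river: ρ → (13,20,-3)
river: ρ → (-3,22,6)
river: ρ → (6,14,-15)
river: ρ → (-15,16,5)
river: ρ → (5,14,-18)
river: ρ → (-18,22,1)
river: ρ → (1,22,-18)
river: ρ → (-18,14,5)
river: ρ → (5,16,-15)
river: ρ → (-15,14,6)
river: ρ → (6,22,-3)
river: ρ → (-3,20,13)
river: ρ → (13,6,-10)
river: ρ → (-10,14,9)
ρ-cycle length = 18 (tail of 1 descent step not counted)

18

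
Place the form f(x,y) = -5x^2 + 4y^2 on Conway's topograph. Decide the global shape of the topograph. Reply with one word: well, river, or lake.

D = b²−4ac = 0² − 4·(-5)·4 = 80
D > 0 non-square ⇒ indefinite ⇒ periodic river

river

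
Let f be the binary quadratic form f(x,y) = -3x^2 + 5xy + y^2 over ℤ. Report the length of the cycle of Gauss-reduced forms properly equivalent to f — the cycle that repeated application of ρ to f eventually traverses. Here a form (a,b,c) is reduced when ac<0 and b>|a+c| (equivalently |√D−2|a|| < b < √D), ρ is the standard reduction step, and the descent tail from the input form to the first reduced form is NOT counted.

D = 37, ⌊√D⌋ = 6
river: ρ → (1,5,-3)
river: ρ → (-3,1,3)
river: ρ → (3,5,-1)
river: ρ → (-1,5,3)
river: ρ → (3,1,-3)
river: ρ → (-3,5,1)
ρ-cycle length = 6 (tail of 0 descent steps not counted)

6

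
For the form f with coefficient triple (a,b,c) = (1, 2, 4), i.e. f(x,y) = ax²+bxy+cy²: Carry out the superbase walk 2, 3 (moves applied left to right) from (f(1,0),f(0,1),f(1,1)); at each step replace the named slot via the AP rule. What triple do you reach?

start (1,4,7) = (f(1,0),f(0,1),f(1,1))
replace slot 2: 2·(1+7) − 4 = 12 → (1,12,7)
replace slot 3: 2·(1+12) − 7 = 19 → (1,12,19)

1,12,19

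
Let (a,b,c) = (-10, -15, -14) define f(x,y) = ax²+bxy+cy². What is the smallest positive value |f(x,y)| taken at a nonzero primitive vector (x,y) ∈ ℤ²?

translate: b→-5 (≡15 mod 20), so (10,15,14)→(10,-5,9)
flip: (10,-5,9)→(9,5,10)
reduced (well bottom): (9,5,10) with a≤c, −a<b≤a
well minimum |f| = |-9| = 9 (negative-definite)

9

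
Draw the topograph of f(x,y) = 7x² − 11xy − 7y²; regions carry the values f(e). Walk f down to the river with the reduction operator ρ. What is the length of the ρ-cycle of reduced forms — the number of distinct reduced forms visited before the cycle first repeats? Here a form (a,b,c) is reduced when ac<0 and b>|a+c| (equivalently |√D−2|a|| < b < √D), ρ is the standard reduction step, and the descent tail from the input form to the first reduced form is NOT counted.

D = 317, ⌊√D⌋ = 17
descent: ρ → (-7,11,7)  [lands on river]
river: ρ → (7,17,-1)
river: ρ → (-1,17,7)
river: ρ → (7,11,-7)
river: ρ → (-7,17,1)
river: ρ → (1,17,-7)
ρ-cycle length = 6 (tail of 1 descent step not counted)

6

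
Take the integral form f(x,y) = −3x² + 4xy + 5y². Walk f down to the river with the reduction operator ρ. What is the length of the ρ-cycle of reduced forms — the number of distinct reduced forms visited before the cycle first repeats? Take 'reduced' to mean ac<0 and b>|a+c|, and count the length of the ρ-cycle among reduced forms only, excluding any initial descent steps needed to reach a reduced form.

D = 76, ⌊√D⌋ = 8
river: ρ → (5,6,-2)
river: ρ → (-2,6,5)
river: ρ → (5,4,-3)
river: ρ → (-3,8,1)
river: ρ → (1,8,-3)
river: ρ → (-3,4,5)
ρ-cycle length = 6 (tail of 0 descent steps not counted)

6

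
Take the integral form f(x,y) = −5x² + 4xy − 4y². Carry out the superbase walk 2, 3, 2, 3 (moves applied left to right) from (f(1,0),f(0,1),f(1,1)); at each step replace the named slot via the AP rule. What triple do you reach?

start (-5,-4,-5) = (f(1,0),f(0,1),f(1,1))
replace slot 2: 2·((-5)+(-5)) − (-4) = -16 → (-5,-16,-5)
replace slot 3: 2·((-5)+(-16)) − (-5) = -37 → (-5,-16,-37)
replace slot 2: 2·((-5)+(-37)) − (-16) = -68 → (-5,-68,-37)
replace slot 3: 2·((-5)+(-68)) − (-37) = -109 → (-5,-68,-109)

-5,-68,-109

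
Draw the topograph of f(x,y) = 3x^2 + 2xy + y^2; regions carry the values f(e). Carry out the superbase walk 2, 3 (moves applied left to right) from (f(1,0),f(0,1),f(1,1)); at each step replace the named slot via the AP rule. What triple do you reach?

start (3,1,6) = (f(1,0),f(0,1),f(1,1))
replace slot 2: 2·(3+6) − 1 = 17 → (3,17,6)
replace slot 3: 2·(3+17) − 6 = 34 → (3,17,34)

3,17,34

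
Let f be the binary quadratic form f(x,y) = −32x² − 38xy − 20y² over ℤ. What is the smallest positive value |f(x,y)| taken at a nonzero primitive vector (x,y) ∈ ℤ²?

translate: b→-26 (≡38 mod 64), so (32,38,20)→(32,-26,14)
flip: (32,-26,14)→(14,26,32)
translate: b→-2 (≡26 mod 28), so (14,26,32)→(14,-2,20)
reduced (well bottom): (14,-2,20) with a≤c, −a<b≤a
well minimum |f| = |-14| = 14 (negative-definite)

14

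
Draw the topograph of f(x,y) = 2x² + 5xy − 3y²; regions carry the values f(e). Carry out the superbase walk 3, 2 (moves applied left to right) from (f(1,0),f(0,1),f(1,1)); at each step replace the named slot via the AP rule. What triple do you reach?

start (2,-3,4) = (f(1,0),f(0,1),f(1,1))
replace slot 3: 2·(2+(-3)) − 4 = -6 → (2,-3,-6)
replace slot 2: 2·(2+(-6)) − (-3) = -5 → (2,-5,-6)

2,-5,-6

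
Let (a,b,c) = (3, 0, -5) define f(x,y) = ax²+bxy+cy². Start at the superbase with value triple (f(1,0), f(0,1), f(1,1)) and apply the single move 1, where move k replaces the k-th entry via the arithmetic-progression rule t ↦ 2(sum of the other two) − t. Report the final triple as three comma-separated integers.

start (3,-5,-2) = (f(1,0),f(0,1),f(1,1))
replace slot 1: 2·((-5)+(-2)) − 3 = -17 → (-17,-5,-2)

-17,-5,-2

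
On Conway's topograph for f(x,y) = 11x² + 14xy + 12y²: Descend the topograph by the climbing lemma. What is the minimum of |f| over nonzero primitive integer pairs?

translate: b→-8 (≡14 mod 22), so (11,14,12)→(11,-8,9)
flip: (11,-8,9)→(9,8,11)
reduced (well bottom): (9,8,11) with a≤c, −a<b≤a
well minimum = a = 9

9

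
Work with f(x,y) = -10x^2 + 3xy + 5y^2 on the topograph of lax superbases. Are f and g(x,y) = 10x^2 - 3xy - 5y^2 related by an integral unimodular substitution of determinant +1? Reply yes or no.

D₁ = 209, D₂ = 209
river cycle of f (length 12): (5, 7, -8), (-8, 9, 4), (4, 7, -10), (-10, 13, 1), (1, 13, -10), (-10, 7, 4), (4, 9, -8), (-8, 7, 5), (5, 13, -2), (-2, 11, 11), … (2 more)
river cycle of g (length 12): (-5, 13, 2), (2, 11, -11), (-11, 11, 2), (2, 13, -5), (-5, 7, 8), (8, 9, -4), (-4, 7, 10), (10, 13, -1), (-1, 13, 10), (10, 7, -4), … (2 more)
cycles differ ⇒ inequivalent

no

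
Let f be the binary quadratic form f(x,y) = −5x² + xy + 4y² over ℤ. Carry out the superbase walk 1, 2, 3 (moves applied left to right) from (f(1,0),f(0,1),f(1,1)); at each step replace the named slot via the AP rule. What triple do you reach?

start (-5,4,0) = (f(1,0),f(0,1),f(1,1))
replace slot 1: 2·(4+0) − (-5) = 13 → (13,4,0)
replace slot 2: 2·(13+0) − 4 = 22 → (13,22,0)
replace slot 3: 2·(13+22) − 0 = 70 → (13,22,70)

13,22,70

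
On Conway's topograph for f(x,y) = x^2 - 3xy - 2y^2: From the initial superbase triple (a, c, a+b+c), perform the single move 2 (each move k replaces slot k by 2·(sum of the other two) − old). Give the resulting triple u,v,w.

start (1,-2,-4) = (f(1,0),f(0,1),f(1,1))
replace slot 2: 2·(1+(-4)) − (-2) = -4 → (1,-4,-4)

1,-4,-4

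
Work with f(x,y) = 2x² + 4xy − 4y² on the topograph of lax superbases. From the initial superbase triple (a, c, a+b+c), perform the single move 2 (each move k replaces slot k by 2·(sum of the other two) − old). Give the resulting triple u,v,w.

start (2,-4,2) = (f(1,0),f(0,1),f(1,1))
replace slot 2: 2·(2+2) − (-4) = 12 → (2,12,2)

2,12,2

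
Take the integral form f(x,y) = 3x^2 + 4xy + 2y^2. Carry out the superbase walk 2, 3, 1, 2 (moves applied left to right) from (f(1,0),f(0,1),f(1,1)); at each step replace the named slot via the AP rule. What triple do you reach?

start (3,2,9) = (f(1,0),f(0,1),f(1,1))
replace slot 2: 2·(3+9) − 2 = 22 → (3,22,9)
replace slot 3: 2·(3+22) − 9 = 41 → (3,22,41)
replace slot 1: 2·(22+41) − 3 = 123 → (123,22,41)
replace slot 2: 2·(123+41) − 22 = 306 → (123,306,41)

123,306,41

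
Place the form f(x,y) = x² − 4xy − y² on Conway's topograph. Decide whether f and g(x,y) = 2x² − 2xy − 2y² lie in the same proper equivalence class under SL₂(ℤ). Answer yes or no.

D₁ = 20, D₂ = 20
river cycle of f (length 2): (-1, 4, 1), (1, 4, -1)
river cycle of g (length 2): (-2, 2, 2), (2, 2, -2)
cycles differ ⇒ inequivalent

no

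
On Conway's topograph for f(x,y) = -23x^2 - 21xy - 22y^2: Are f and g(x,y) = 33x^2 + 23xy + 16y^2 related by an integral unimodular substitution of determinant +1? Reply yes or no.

D₁ = -1583, D₂ = -1583
f is negative-definite; reduce −f:
−f: flip: (23,21,22)→(22,-21,23)
−f: reduced (well bottom): (22,-21,23) with a≤c, −a<b≤a
flip sign back: reduced form of f is (-22,21,-23)
g: flip: (33,23,16)→(16,-23,33)
g: translate: b→9 (≡-23 mod 32), so (16,-23,33)→(16,9,26)
g: reduced (well bottom): (16,9,26) with a≤c, −a<b≤a
reduced forms (-22, 21, -23) vs (16, 9, 26) ⇒ inequivalent

no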